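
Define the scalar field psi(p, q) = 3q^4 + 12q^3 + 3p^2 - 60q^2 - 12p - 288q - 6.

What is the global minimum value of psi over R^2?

-855

psi(p,q) separates as A(p) + B(q) − 6, so its minimum is min A + min B − 6.
A'(p) = 6p - 12 vanishes at p ∈ {2}; B'(q) = 12(q - 3)(q + 2)(q + 4) vanishes at q ∈ {-4, -2, 3}.
Local minima of A (where A''>0): A(2)=-12. Local minima of B: B(-4)=192, B(3)=-837.
So the global minimum of psi is A(2) + B(3) − 6 = -12 − 837 − 6 = -855, attained at (2, 3).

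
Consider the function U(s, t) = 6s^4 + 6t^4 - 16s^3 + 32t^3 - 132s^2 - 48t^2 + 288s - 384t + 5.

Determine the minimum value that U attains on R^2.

-1737

U(s,t) separates as P(s) + Q(t) + 5, so its minimum is min P + min Q + 5.
P'(s) = 24(s - 4)(s - 1)(s + 3) vanishes at s ∈ {-3, 1, 4}; Q'(t) = 24(t - 2)(t + 2)(t + 4) vanishes at t ∈ {-4, -2, 2}.
Local minima of P (where P''>0): P(-3)=-1134, P(4)=-448. Local minima of Q: Q(-4)=256, Q(2)=-608.
So the global minimum of U is P(-3) + Q(2) + 5 = -1134 − 608 + 5 = -1737, attained at (-3, 2).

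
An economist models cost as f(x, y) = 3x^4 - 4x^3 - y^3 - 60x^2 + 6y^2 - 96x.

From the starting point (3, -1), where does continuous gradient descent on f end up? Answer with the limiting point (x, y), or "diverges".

(4, 0)

f is separable, so gradient descent decouples: x follows -∂f/∂x, y follows -∂f/∂y.
∂f/∂x = 12(x - 4)(x + 1)(x + 2); at x=3 this is -240, so x increases.
∂f/∂y = -3y(y - 4); at y=-1 this is -15, so y increases.
x converges to its nearest critical value 4 (a local min of the x-part); y converges to 0. The iterate converges to (4, 0).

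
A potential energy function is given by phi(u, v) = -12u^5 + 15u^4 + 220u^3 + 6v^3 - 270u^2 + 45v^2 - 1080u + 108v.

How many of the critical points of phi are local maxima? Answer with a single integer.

phi separates as a function of u plus a function of v, so ∇phi=0 decouples.
∂phi/∂u = -60(u - 3)(u - 2)(u + 1)(u + 3) = 0 at u ∈ {-3, -1, 2, 3}; ∂phi/∂v = 18(v + 2)(v + 3) = 0 at v ∈ {-3, -2}.
The Hessian is diagonal: diag(phi_uu, phi_vv). Second derivatives: phi_uu(-3)=3600, phi_uu(-1)=-1440, phi_uu(2)=900, phi_uu(3)=-1440; phi_vv(-3)=-18, phi_vv(-2)=18.
Local maxima occur where both diagonal entries negative: (-1, -3), (3, -3). Count: 2.

2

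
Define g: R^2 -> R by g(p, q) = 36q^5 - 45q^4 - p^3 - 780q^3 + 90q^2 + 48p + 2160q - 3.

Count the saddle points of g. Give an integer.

g separates as a function of p plus a function of q, so ∇g=0 decouples.
∂g/∂p = -3(p - 4)(p + 4) = 0 at p ∈ {-4, 4}; ∂g/∂q = 180(q - 4)(q - 1)(q + 1)(q + 3) = 0 at q ∈ {-3, -1, 1, 4}.
The Hessian is diagonal: diag(g_pp, g_qq). Second derivatives: g_pp(-4)=24, g_pp(4)=-24; g_qq(-3)=-10080, g_qq(-1)=3600, g_qq(1)=-4320, g_qq(4)=18900.
Saddle points occur where the two diagonal entries have opposite signs: (-4, -3), (-4, 1), (4, -1), (4, 4). Count: 4.

4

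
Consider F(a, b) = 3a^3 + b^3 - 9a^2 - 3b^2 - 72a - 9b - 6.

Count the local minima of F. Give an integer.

1

F separates as a function of a plus a function of b, so ∇F=0 decouples.
∂F/∂a = 9(a - 4)(a + 2) = 0 at a ∈ {-2, 4}; ∂F/∂b = 3(b - 3)(b + 1) = 0 at b ∈ {-1, 3}.
The Hessian is diagonal: diag(F_aa, F_bb). Second derivatives: F_aa(-2)=-54, F_aa(4)=54; F_bb(-1)=-12, F_bb(3)=12.
Local minima occur where both diagonal entries positive: (4, 3). Count: 1.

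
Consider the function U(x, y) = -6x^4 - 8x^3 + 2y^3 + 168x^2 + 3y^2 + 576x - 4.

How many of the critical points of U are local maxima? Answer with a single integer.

U separates as a function of x plus a function of y, so ∇U=0 decouples.
∂U/∂x = -24(x - 4)(x + 2)(x + 3) = 0 at x ∈ {-3, -2, 4}; ∂U/∂y = 6y(y + 1) = 0 at y ∈ {-1, 0}.
The Hessian is diagonal: diag(U_xx, U_yy). Second derivatives: U_xx(-3)=-168, U_xx(-2)=144, U_xx(4)=-1008; U_yy(-1)=-6, U_yy(0)=6.
Local maxima occur where both diagonal entries negative: (-3, -1), (4, -1). Count: 2.

2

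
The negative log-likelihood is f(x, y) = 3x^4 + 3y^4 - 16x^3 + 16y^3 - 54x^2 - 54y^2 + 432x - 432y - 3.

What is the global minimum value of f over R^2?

f(x,y) separates as P(x) + Q(y) − 3, so its minimum is min P + min Q − 3.
P'(x) = 12(x - 4)(x - 3)(x + 3) vanishes at x ∈ {-3, 3, 4}; Q'(y) = 12(y - 3)(y + 3)(y + 4) vanishes at y ∈ {-4, -3, 3}.
Local minima of P (where P''>0): P(-3)=-1107, P(4)=608. Local minima of Q: Q(-4)=608, Q(3)=-1107.
So the global minimum of f is P(-3) + Q(3) − 3 = -1107 − 1107 − 3 = -2217, attained at (-3, 3).

-2217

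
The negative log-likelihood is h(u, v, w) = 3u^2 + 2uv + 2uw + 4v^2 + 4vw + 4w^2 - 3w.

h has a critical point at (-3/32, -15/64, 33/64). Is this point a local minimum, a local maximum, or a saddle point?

local minimum

The Hessian is constant: H = [[6, 2, 2], [2, 8, 4], [2, 4, 8]].
Leading principal minors: Δ₁ = 6, Δ₂ = 44, Δ₃ = 256.
All leading minors are positive, so H is positive definite: a local minimum.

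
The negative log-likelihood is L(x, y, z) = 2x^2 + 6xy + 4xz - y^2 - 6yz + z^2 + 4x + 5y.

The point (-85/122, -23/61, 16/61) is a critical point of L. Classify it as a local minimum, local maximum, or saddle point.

saddle point

The Hessian is constant: H = [[4, 6, 4], [6, -2, -6], [4, -6, 2]].
Leading principal minors: Δ₁ = 4, Δ₂ = -44, Δ₃ = -488.
The minors fit neither the all-positive nor the alternating-sign pattern, so H is indefinite: a saddle point.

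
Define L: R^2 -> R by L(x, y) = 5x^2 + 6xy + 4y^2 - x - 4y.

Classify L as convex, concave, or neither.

L is quadratic, so its Hessian is the constant matrix H = [[10, 6], [6, 8]].
det(H) = 44, tr(H) = 18.
det(H) > 0 and tr(H) > 0, so H is positive definite everywhere: convex.

convex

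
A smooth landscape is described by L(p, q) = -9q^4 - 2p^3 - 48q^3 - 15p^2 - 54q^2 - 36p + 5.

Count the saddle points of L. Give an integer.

L separates as a function of p plus a function of q, so ∇L=0 decouples.
∂L/∂p = -6(p + 2)(p + 3) = 0 at p ∈ {-3, -2}; ∂L/∂q = -36q(q + 1)(q + 3) = 0 at q ∈ {-3, -1, 0}.
The Hessian is diagonal: diag(L_pp, L_qq). Second derivatives: L_pp(-3)=6, L_pp(-2)=-6; L_qq(-3)=-216, L_qq(-1)=72, L_qq(0)=-108.
Saddle points occur where the two diagonal entries have opposite signs: (-3, -3), (-3, 0), (-2, -1). Count: 3.

3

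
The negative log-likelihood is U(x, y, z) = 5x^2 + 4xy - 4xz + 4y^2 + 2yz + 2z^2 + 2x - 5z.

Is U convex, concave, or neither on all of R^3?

U is quadratic, so its Hessian is the constant matrix H = [[10, 4, -4], [4, 8, 2], [-4, 2, 4]].
Leading principal minors: 10, 64, 24.
All positive ⇒ H ≻ 0 ⇒ convex.

convex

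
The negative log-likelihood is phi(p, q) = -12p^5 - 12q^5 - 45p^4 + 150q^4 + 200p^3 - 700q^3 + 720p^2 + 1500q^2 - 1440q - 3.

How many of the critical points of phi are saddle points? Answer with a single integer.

8

phi separates as a function of p plus a function of q, so ∇phi=0 decouples.
∂phi/∂p = -60p(p - 3)(p + 2)(p + 4) = 0 at p ∈ {-4, -2, 0, 3}; ∂phi/∂q = -60(q - 4)(q - 3)(q - 2)(q - 1) = 0 at q ∈ {1, 2, 3, 4}.
The Hessian is diagonal: diag(phi_pp, phi_qq). Second derivatives: phi_pp(-4)=3360, phi_pp(-2)=-1200, phi_pp(0)=1440, phi_pp(3)=-6300; phi_qq(1)=360, phi_qq(2)=-120, phi_qq(3)=120, phi_qq(4)=-360.
Saddle points occur where the two diagonal entries have opposite signs: (-4, 2), (-4, 4), (-2, 1), (-2, 3), (0, 2), (0, 4), (3, 1), (3, 3). Count: 8.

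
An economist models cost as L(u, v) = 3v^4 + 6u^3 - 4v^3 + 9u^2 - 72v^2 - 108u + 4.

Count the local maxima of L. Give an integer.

1

L separates as a function of u plus a function of v, so ∇L=0 decouples.
∂L/∂u = 18(u - 2)(u + 3) = 0 at u ∈ {-3, 2}; ∂L/∂v = 12v(v - 4)(v + 3) = 0 at v ∈ {-3, 0, 4}.
The Hessian is diagonal: diag(L_uu, L_vv). Second derivatives: L_uu(-3)=-90, L_uu(2)=90; L_vv(-3)=252, L_vv(0)=-144, L_vv(4)=336.
Local maxima occur where both diagonal entries negative: (-3, 0). Count: 1.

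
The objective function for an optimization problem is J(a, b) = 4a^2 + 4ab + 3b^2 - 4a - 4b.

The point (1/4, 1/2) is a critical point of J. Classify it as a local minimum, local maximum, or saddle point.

local minimum

The Hessian of J is constant: H = [[8, 4], [4, 6]].
det(H) = 8·6 − 4² = 32.
det(H) > 0 and tr(H) = 14 > 0, so H is positive definite and the point is a local minimum.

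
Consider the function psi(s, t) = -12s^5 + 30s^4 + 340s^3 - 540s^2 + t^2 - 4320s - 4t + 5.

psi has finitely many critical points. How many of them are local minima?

2

psi separates as a function of s plus a function of t, so ∇psi=0 decouples.
∂psi/∂s = -60(s - 4)(s - 3)(s + 2)(s + 3) = 0 at s ∈ {-3, -2, 3, 4}; ∂psi/∂t = 2(t - 2) = 0 at t ∈ {2}.
The Hessian is diagonal: diag(psi_ss, psi_tt). Second derivatives: psi_ss(-3)=2520, psi_ss(-2)=-1800, psi_ss(3)=1800, psi_ss(4)=-2520; psi_tt(2)=2.
Local minima occur where both diagonal entries positive: (-3, 2), (3, 2). Count: 2.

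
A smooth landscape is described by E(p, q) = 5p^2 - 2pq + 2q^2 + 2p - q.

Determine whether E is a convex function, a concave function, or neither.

E is quadratic, so its Hessian is the constant matrix H = [[10, -2], [-2, 4]].
det(H) = 36, tr(H) = 14.
det(H) > 0 and tr(H) > 0, so H is positive definite everywhere: convex.

convex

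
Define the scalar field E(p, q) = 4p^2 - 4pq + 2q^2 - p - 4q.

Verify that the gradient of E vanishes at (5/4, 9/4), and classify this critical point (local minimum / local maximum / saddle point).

∇E = (8p - 4q - 1, -4p + 4q - 4); substituting (5/4, 9/4) gives ∇E = (0, 0), so (5/4, 9/4) is indeed a critical point.
The Hessian of E is constant: H = [[8, -4], [-4, 4]].
det(H) = 8·4 − (-4)² = 16.
det(H) > 0 and tr(H) = 12 > 0, so H is positive definite and the point is a local minimum.

local minimum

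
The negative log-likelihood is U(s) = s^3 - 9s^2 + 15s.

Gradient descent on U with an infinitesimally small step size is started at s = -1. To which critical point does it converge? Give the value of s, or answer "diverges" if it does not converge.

U'(s) = 3(s - 5)(s - 1), so U'(-1) = 36.
Gradient descent moves in the -U' direction, i.e. s is decreasing.
There is no critical point below s=-1, and U' keeps the same sign, so the iterate runs off to −∞.

diverges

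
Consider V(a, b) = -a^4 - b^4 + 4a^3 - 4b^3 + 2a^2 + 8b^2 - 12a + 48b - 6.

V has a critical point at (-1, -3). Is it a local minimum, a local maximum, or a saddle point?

local maximum

The mixed partial ∂²V/∂a∂b is 0, so the Hessian at any point is diag(V_aa, V_bb) = diag(4(-3a^2 + 6a + 1), 4(-3b^2 - 6b + 4)).
At (-1, -3): H = diag(-32, -20).
Both eigenvalues are negative, so H is negative definite: a local maximum.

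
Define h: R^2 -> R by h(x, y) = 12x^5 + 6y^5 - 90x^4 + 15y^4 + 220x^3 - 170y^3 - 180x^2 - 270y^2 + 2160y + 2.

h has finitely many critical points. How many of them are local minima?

4

h separates as a function of x plus a function of y, so ∇h=0 decouples.
∂h/∂x = 60x(x - 3)(x - 2)(x - 1) = 0 at x ∈ {0, 1, 2, 3}; ∂h/∂y = 30(y - 3)(y - 2)(y + 3)(y + 4) = 0 at y ∈ {-4, -3, 2, 3}.
The Hessian is diagonal: diag(h_xx, h_yy). Second derivatives: h_xx(0)=-360, h_xx(1)=120, h_xx(2)=-120, h_xx(3)=360; h_yy(-4)=-1260, h_yy(-3)=900, h_yy(2)=-900, h_yy(3)=1260.
Local minima occur where both diagonal entries positive: (1, -3), (1, 3), (3, -3), (3, 3). Count: 4.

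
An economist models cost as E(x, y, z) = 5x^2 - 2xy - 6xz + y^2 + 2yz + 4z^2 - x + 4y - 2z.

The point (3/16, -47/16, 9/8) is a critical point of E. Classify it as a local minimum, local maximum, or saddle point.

The Hessian is constant: H = [[10, -2, -6], [-2, 2, 2], [-6, 2, 8]].
Leading principal minors: Δ₁ = 10, Δ₂ = 16, Δ₃ = 64.
All leading minors are positive, so H is positive definite: a local minimum.

local minimum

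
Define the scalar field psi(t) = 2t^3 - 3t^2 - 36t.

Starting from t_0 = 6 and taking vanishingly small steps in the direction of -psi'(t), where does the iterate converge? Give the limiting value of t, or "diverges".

psi'(t) = 6(t - 3)(t + 2), so psi'(6) = 144.
Gradient descent moves in the -psi' direction, i.e. t is decreasing.
The nearest critical point in that direction is t = 3, where psi'' = 30 > 0 (a local minimum). The iterate converges there.

3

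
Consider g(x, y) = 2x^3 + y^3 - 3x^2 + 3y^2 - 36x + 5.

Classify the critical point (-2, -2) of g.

local maximum

The mixed partial ∂²g/∂x∂y is 0, so the Hessian at any point is diag(g_xx, g_yy) = diag(6(2x - 1), 6(y + 1)).
At (-2, -2): H = diag(-30, -6).
Both eigenvalues are negative, so H is negative definite: a local maximum.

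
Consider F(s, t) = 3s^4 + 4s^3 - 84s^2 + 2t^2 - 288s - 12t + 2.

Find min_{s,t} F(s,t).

-1488

F(s,t) separates as P(s) + Q(t) + 2, so its minimum is min P + min Q + 2.
P'(s) = 12(s - 4)(s + 2)(s + 3) vanishes at s ∈ {-3, -2, 4}; Q'(t) = 4(t - 3) vanishes at t ∈ {3}.
Local minima of P (where P''>0): P(-3)=243, P(4)=-1472. Local minima of Q: Q(3)=-18.
So the global minimum of F is P(4) + Q(3) + 2 = -1472 − 18 + 2 = -1488, attained at (4, 3).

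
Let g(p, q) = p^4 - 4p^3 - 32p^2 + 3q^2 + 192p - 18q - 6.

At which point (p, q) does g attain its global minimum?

g(p,q) separates as A(p) + B(q) − 6, so its minimum is min A + min B − 6.
A'(p) = 4(p - 4)(p - 3)(p + 4) vanishes at p ∈ {-4, 3, 4}; B'(q) = 6q - 18 vanishes at q ∈ {3}.
Local minima of A (where A''>0): A(-4)=-768, A(4)=256. Local minima of B: B(3)=-27.
So the global minimum of g is A(-4) + B(3) − 6 = -768 − 27 − 6 = -801, attained at (-4, 3).

(-4, 3)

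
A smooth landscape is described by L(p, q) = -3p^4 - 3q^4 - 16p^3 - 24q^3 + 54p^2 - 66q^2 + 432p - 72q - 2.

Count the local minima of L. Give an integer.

L separates as a function of p plus a function of q, so ∇L=0 decouples.
∂L/∂p = -12(p - 3)(p + 3)(p + 4) = 0 at p ∈ {-4, -3, 3}; ∂L/∂q = -12(q + 1)(q + 2)(q + 3) = 0 at q ∈ {-3, -2, -1}.
The Hessian is diagonal: diag(L_pp, L_qq). Second derivatives: L_pp(-4)=-84, L_pp(-3)=72, L_pp(3)=-504; L_qq(-3)=-24, L_qq(-2)=12, L_qq(-1)=-24.
Local minima occur where both diagonal entries positive: (-3, -2). Count: 1.

1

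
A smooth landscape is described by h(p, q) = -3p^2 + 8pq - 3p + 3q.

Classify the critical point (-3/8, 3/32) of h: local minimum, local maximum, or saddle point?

The Hessian of h is constant: H = [[-6, 8], [8, 0]].
det(H) = (-6)·0 − 8² = -64.
Since det(H) < 0, H is indefinite and the critical point is a saddle point.

saddle point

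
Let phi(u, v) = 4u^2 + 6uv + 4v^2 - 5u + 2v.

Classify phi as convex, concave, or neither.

convex

phi is quadratic, so its Hessian is the constant matrix H = [[8, 6], [6, 8]].
det(H) = 28, tr(H) = 16.
det(H) > 0 and tr(H) > 0, so H is positive definite everywhere: convex.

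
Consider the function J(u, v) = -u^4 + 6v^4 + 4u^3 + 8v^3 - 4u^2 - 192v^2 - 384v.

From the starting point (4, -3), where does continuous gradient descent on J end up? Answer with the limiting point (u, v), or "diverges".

diverges

J is separable, so gradient descent decouples: u follows -∂J/∂u, v follows -∂J/∂v.
∂J/∂u = -4u(u - 2)(u - 1); at u=4 this is -96, so u increases.
∂J/∂v = 24(v - 4)(v + 1)(v + 4); at v=-3 this is 336, so v decreases.
The u-coordinate has no critical point in that direction and runs off to infinity.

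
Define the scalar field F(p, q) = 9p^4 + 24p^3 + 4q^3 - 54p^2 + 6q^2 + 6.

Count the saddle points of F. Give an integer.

3

F separates as a function of p plus a function of q, so ∇F=0 decouples.
∂F/∂p = 36p(p - 1)(p + 3) = 0 at p ∈ {-3, 0, 1}; ∂F/∂q = 12q(q + 1) = 0 at q ∈ {-1, 0}.
The Hessian is diagonal: diag(F_pp, F_qq). Second derivatives: F_pp(-3)=432, F_pp(0)=-108, F_pp(1)=144; F_qq(-1)=-12, F_qq(0)=12.
Saddle points occur where the two diagonal entries have opposite signs: (-3, -1), (0, 0), (1, -1). Count: 3.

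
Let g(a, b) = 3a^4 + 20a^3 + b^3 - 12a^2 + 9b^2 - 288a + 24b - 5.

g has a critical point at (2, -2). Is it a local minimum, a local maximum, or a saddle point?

The mixed partial ∂²g/∂a∂b is 0, so the Hessian at any point is diag(g_aa, g_bb) = diag(12(3a^2 + 10a - 2), 6(b + 3)).
At (2, -2): H = diag(360, 6).
Both eigenvalues are positive, so H is positive definite: a local minimum.

local minimum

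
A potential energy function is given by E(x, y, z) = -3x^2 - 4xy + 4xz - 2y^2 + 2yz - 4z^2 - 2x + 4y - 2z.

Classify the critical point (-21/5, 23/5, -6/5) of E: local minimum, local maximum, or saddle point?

local maximum

The Hessian is constant: H = [[-6, -4, 4], [-4, -4, 2], [4, 2, -8]].
Leading principal minors: Δ₁ = -6, Δ₂ = 8, Δ₃ = -40.
The minors alternate sign starting negative (−, +, −), so H is negative definite: a local maximum.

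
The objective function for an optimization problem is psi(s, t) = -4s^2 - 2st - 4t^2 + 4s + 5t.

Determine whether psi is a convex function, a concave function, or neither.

psi is quadratic, so its Hessian is the constant matrix H = [[-8, -2], [-2, -8]].
det(H) = 60, tr(H) = -16.
det(H) > 0 and tr(H) < 0, so H is negative definite everywhere: concave.

concave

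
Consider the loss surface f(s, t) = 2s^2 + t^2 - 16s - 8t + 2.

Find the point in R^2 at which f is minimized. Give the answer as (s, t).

(4, 4)

f(s,t) separates as P(s) + Q(t) + 2, so its minimum is min P + min Q + 2.
P'(s) = 4s - 16 vanishes at s ∈ {4}; Q'(t) = 2(t - 4) vanishes at t ∈ {4}.
Local minima of P (where P''>0): P(4)=-32. Local minima of Q: Q(4)=-16.
So the global minimum of f is P(4) + Q(4) + 2 = -32 − 16 + 2 = -46, attained at (4, 4).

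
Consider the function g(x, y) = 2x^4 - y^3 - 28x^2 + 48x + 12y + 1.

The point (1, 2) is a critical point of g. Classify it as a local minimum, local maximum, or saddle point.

local maximum

The mixed partial ∂²g/∂x∂y is 0, so the Hessian at any point is diag(g_xx, g_yy) = diag(8(3x^2 - 7), -6y).
At (1, 2): H = diag(-32, -12).
Both eigenvalues are negative, so H is negative definite: a local maximum.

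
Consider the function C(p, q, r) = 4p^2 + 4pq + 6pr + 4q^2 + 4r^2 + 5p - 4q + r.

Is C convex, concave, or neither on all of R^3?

convex

C is quadratic, so its Hessian is the constant matrix H = [[8, 4, 6], [4, 8, 0], [6, 0, 8]].
Leading principal minors: 8, 48, 96.
All positive ⇒ H ≻ 0 ⇒ convex.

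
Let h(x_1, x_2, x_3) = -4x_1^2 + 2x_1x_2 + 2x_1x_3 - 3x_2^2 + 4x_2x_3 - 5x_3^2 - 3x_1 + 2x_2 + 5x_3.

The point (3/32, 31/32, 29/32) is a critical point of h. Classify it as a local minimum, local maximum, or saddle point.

local maximum

The Hessian is constant: H = [[-8, 2, 2], [2, -6, 4], [2, 4, -10]].
Leading principal minors: Δ₁ = -8, Δ₂ = 44, Δ₃ = -256.
The minors alternate sign starting negative (−, +, −), so H is negative definite: a local maximum.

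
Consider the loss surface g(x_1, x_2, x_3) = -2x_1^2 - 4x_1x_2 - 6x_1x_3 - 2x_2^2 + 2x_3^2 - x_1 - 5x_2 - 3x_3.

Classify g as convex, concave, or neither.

g is quadratic, so its Hessian is the constant matrix H = [[-4, -4, -6], [-4, -4, 0], [-6, 0, 4]].
Leading principal minors: -4, 0, 144.
Neither pattern holds ⇒ H is indefinite ⇒ neither convex nor concave.

neither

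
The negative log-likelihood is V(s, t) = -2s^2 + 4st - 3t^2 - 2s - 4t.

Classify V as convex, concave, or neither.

V is quadratic, so its Hessian is the constant matrix H = [[-4, 4], [4, -6]].
det(H) = 8, tr(H) = -10.
det(H) > 0 and tr(H) < 0, so H is negative definite everywhere: concave.

concave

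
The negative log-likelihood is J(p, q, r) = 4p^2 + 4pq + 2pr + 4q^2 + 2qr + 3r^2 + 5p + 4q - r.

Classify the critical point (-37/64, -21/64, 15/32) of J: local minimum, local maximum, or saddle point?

The Hessian is constant: H = [[8, 4, 2], [4, 8, 2], [2, 2, 6]].
Leading principal minors: Δ₁ = 8, Δ₂ = 48, Δ₃ = 256.
All leading minors are positive, so H is positive definite: a local minimum.

local minimum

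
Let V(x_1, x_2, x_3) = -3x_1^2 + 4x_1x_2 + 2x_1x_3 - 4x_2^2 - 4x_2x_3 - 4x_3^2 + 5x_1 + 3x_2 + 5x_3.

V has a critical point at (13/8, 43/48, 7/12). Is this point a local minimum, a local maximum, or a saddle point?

The Hessian is constant: H = [[-6, 4, 2], [4, -8, -4], [2, -4, -8]].
Leading principal minors: Δ₁ = -6, Δ₂ = 32, Δ₃ = -192.
The minors alternate sign starting negative (−, +, −), so H is negative definite: a local maximum.

local maximum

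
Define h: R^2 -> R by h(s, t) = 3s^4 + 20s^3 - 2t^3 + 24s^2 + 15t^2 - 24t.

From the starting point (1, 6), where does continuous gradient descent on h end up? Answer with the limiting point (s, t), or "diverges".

h is separable, so gradient descent decouples: s follows -∂h/∂s, t follows -∂h/∂t.
∂h/∂s = 12s(s + 1)(s + 4); at s=1 this is 120, so s decreases.
∂h/∂t = -6(t - 4)(t - 1); at t=6 this is -60, so t increases.
The t-coordinate has no critical point in that direction and runs off to infinity.

diverges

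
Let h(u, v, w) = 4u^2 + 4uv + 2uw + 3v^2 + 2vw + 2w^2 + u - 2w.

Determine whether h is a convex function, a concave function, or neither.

h is quadratic, so its Hessian is the constant matrix H = [[8, 4, 2], [4, 6, 2], [2, 2, 4]].
Leading principal minors: 8, 32, 104.
All positive ⇒ H ≻ 0 ⇒ convex.

convex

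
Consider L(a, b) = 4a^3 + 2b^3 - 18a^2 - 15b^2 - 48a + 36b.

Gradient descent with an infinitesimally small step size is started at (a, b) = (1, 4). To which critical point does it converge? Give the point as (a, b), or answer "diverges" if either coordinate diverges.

(4, 3)

L is separable, so gradient descent decouples: a follows -∂L/∂a, b follows -∂L/∂b.
∂L/∂a = 12(a - 4)(a + 1); at a=1 this is -72, so a increases.
∂L/∂b = 6(b - 3)(b - 2); at b=4 this is 12, so b decreases.
a converges to its nearest critical value 4 (a local min of the a-part); b converges to 3. The iterate converges to (4, 3).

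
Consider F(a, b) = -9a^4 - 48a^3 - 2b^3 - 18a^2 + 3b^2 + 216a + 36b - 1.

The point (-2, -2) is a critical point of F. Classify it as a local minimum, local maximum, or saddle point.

local minimum

The mixed partial ∂²F/∂a∂b is 0, so the Hessian at any point is diag(F_aa, F_bb) = diag(-36(3a^2 + 8a + 1), 6(-2b + 1)).
At (-2, -2): H = diag(108, 30).
Both eigenvalues are positive, so H is positive definite: a local minimum.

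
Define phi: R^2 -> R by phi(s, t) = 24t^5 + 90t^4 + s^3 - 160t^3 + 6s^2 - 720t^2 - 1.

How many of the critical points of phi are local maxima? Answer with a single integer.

2

phi separates as a function of s plus a function of t, so ∇phi=0 decouples.
∂phi/∂s = 3s(s + 4) = 0 at s ∈ {-4, 0}; ∂phi/∂t = 120t(t - 2)(t + 2)(t + 3) = 0 at t ∈ {-3, -2, 0, 2}.
The Hessian is diagonal: diag(phi_ss, phi_tt). Second derivatives: phi_ss(-4)=-12, phi_ss(0)=12; phi_tt(-3)=-1800, phi_tt(-2)=960, phi_tt(0)=-1440, phi_tt(2)=4800.
Local maxima occur where both diagonal entries negative: (-4, -3), (-4, 0). Count: 2.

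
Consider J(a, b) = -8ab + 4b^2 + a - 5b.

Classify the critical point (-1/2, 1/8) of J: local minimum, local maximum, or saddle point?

The Hessian of J is constant: H = [[0, -8], [-8, 8]].
det(H) = 0·8 − (-8)² = -64.
Since det(H) < 0, H is indefinite and the critical point is a saddle point.

saddle point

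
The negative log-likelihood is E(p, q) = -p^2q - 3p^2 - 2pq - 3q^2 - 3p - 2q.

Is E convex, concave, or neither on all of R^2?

The term -p^2q is cubic, so the Hessian is not constant.
∂²E/∂p² = -2q - 6, which takes both signs as q varies (negative for sufficiently large q). A diagonal entry of the Hessian changing sign means the Hessian is neither positive- nor negative-semidefinite on all of R^2.

neither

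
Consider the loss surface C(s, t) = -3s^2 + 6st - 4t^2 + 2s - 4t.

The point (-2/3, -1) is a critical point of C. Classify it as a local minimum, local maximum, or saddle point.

The Hessian of C is constant: H = [[-6, 6], [6, -8]].
det(H) = (-6)·(-8) − 6² = 12.
det(H) > 0 and tr(H) = -14 < 0, so H is negative definite and the point is a local maximum.

local maximum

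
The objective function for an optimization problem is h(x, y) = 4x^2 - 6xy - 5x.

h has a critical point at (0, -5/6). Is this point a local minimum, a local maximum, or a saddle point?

The Hessian of h is constant: H = [[8, -6], [-6, 0]].
det(H) = 8·0 − (-6)² = -36.
Since det(H) < 0, H is indefinite and the critical point is a saddle point.

saddle point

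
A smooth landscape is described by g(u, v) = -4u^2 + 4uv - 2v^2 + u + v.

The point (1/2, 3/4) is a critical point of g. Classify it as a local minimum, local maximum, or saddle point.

local maximum

The Hessian of g is constant: H = [[-8, 4], [4, -4]].
det(H) = (-8)·(-4) − 4² = 16.
det(H) > 0 and tr(H) = -12 < 0, so H is negative definite and the point is a local maximum.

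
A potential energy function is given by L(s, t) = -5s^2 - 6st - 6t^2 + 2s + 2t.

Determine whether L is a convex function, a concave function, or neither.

L is quadratic, so its Hessian is the constant matrix H = [[-10, -6], [-6, -12]].
det(H) = 84, tr(H) = -22.
det(H) > 0 and tr(H) < 0, so H is negative definite everywhere: concave.

concave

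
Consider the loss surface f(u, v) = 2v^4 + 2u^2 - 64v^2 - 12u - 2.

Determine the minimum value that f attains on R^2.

-532

f(u,v) separates as P(u) + Q(v) − 2, so its minimum is min P + min Q − 2.
P'(u) = 4u - 12 vanishes at u ∈ {3}; Q'(v) = 8v(v - 4)(v + 4) vanishes at v ∈ {-4, 0, 4}.
Local minima of P (where P''>0): P(3)=-18. Local minima of Q: Q(-4)=-512, Q(4)=-512.
So the global minimum of f is P(3) + Q(-4) − 2 = -18 − 512 − 2 = -532, attained at (3, -4).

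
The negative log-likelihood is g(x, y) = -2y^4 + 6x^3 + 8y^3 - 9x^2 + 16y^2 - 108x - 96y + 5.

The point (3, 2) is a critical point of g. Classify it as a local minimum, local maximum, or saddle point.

local minimum

The mixed partial ∂²g/∂x∂y is 0, so the Hessian at any point is diag(g_xx, g_yy) = diag(18(2x - 1), 8(-3y^2 + 6y + 4)).
At (3, 2): H = diag(90, 32).
Both eigenvalues are positive, so H is positive definite: a local minimum.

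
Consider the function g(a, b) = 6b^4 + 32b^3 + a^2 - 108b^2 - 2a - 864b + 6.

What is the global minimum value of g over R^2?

g(a,b) separates as P(a) + Q(b) + 6, so its minimum is min P + min Q + 6.
P'(a) = 2a - 2 vanishes at a ∈ {1}; Q'(b) = 24(b - 3)(b + 3)(b + 4) vanishes at b ∈ {-4, -3, 3}.
Local minima of P (where P''>0): P(1)=-1. Local minima of Q: Q(-4)=1216, Q(3)=-2214.
So the global minimum of g is P(1) + Q(3) + 6 = -1 − 2214 + 6 = -2209, attained at (1, 3).

-2209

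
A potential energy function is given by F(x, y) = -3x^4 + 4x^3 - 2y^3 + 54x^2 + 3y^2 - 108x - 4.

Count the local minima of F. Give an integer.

F separates as a function of x plus a function of y, so ∇F=0 decouples.
∂F/∂x = -12(x - 3)(x - 1)(x + 3) = 0 at x ∈ {-3, 1, 3}; ∂F/∂y = -6y(y - 1) = 0 at y ∈ {0, 1}.
The Hessian is diagonal: diag(F_xx, F_yy). Second derivatives: F_xx(-3)=-288, F_xx(1)=96, F_xx(3)=-144; F_yy(0)=6, F_yy(1)=-6.
Local minima occur where both diagonal entries positive: (1, 0). Count: 1.

1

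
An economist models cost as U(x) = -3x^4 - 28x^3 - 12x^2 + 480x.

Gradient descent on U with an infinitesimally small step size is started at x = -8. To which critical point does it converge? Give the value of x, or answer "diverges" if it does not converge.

U'(x) = -12(x - 2)(x + 4)(x + 5), so U'(-8) = 1440.
Gradient descent moves in the -U' direction, i.e. x is decreasing.
There is no critical point below x=-8, and U' keeps the same sign, so the iterate runs off to −∞.

diverges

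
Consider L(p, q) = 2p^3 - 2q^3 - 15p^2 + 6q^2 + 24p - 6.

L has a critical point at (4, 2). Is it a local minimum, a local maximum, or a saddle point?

saddle point

The mixed partial ∂²L/∂p∂q is 0, so the Hessian at any point is diag(L_pp, L_qq) = diag(6(2p - 5), 12(-q + 1)).
At (4, 2): H = diag(18, -12).
The eigenvalues have opposite signs, so H is indefinite: a saddle point.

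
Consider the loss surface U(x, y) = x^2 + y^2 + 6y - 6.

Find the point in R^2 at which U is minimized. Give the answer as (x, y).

U(x,y) separates as P(x) + Q(y) − 6, so its minimum is min P + min Q − 6.
P'(x) = 2x vanishes at x ∈ {0}; Q'(y) = 2y + 6 vanishes at y ∈ {-3}.
Local minima of P (where P''>0): P(0)=0. Local minima of Q: Q(-3)=-9.
So the global minimum of U is P(0) + Q(-3) − 6 = 0 − 9 − 6 = -15, attained at (0, -3).

(0, -3)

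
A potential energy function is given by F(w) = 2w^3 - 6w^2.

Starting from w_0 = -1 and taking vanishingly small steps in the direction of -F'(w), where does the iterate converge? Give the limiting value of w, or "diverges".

F'(w) = 6w(w - 2), so F'(-1) = 18.
Gradient descent moves in the -F' direction, i.e. w is decreasing.
There is no critical point below w=-1, and F' keeps the same sign, so the iterate runs off to −∞.

diverges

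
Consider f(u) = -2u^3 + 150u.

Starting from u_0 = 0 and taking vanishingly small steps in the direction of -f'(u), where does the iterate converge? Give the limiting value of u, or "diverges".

-5

f'(u) = -6(u - 5)(u + 5), so f'(0) = 150.
Gradient descent moves in the -f' direction, i.e. u is decreasing.
The nearest critical point in that direction is u = -5, where f'' = 60 > 0 (a local minimum). The iterate converges there.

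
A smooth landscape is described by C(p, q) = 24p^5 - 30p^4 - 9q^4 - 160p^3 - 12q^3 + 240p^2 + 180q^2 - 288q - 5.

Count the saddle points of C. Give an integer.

C separates as a function of p plus a function of q, so ∇C=0 decouples.
∂C/∂p = 120p(p - 2)(p - 1)(p + 2) = 0 at p ∈ {-2, 0, 1, 2}; ∂C/∂q = -36(q - 2)(q - 1)(q + 4) = 0 at q ∈ {-4, 1, 2}.
The Hessian is diagonal: diag(C_pp, C_qq). Second derivatives: C_pp(-2)=-2880, C_pp(0)=480, C_pp(1)=-360, C_pp(2)=960; C_qq(-4)=-1080, C_qq(1)=180, C_qq(2)=-216.
Saddle points occur where the two diagonal entries have opposite signs: (-2, 1), (0, -4), (0, 2), (1, 1), (2, -4), (2, 2). Count: 6.

6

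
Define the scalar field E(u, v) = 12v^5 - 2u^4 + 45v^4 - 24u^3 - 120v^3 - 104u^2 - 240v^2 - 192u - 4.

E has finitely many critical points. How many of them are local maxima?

4

E separates as a function of u plus a function of v, so ∇E=0 decouples.
∂E/∂u = -8(u + 2)(u + 3)(u + 4) = 0 at u ∈ {-4, -3, -2}; ∂E/∂v = 60v(v - 2)(v + 1)(v + 4) = 0 at v ∈ {-4, -1, 0, 2}.
The Hessian is diagonal: diag(E_uu, E_vv). Second derivatives: E_uu(-4)=-16, E_uu(-3)=8, E_uu(-2)=-16; E_vv(-4)=-4320, E_vv(-1)=540, E_vv(0)=-480, E_vv(2)=2160.
Local maxima occur where both diagonal entries negative: (-4, -4), (-4, 0), (-2, -4), (-2, 0). Count: 4.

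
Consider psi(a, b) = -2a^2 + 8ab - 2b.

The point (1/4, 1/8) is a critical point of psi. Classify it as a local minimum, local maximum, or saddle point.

saddle point

The Hessian of psi is constant: H = [[-4, 8], [8, 0]].
det(H) = (-4)·0 − 8² = -64.
Since det(H) < 0, H is indefinite and the critical point is a saddle point.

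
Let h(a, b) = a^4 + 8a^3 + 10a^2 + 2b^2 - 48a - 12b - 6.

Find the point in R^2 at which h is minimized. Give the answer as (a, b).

(1, 3)

h(a,b) separates as P(a) + Q(b) − 6, so its minimum is min P + min Q − 6.
P'(a) = 4(a - 1)(a + 3)(a + 4) vanishes at a ∈ {-4, -3, 1}; Q'(b) = 4b - 12 vanishes at b ∈ {3}.
Local minima of P (where P''>0): P(-4)=96, P(1)=-29. Local minima of Q: Q(3)=-18.
So the global minimum of h is P(1) + Q(3) − 6 = -29 − 18 − 6 = -53, attained at (1, 3).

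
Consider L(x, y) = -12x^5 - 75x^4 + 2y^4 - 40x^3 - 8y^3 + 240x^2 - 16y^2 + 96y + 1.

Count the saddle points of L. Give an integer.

L separates as a function of x plus a function of y, so ∇L=0 decouples.
∂L/∂x = -60x(x - 1)(x + 2)(x + 4) = 0 at x ∈ {-4, -2, 0, 1}; ∂L/∂y = 8(y - 3)(y - 2)(y + 2) = 0 at y ∈ {-2, 2, 3}.
The Hessian is diagonal: diag(L_xx, L_yy). Second derivatives: L_xx(-4)=2400, L_xx(-2)=-720, L_xx(0)=480, L_xx(1)=-900; L_yy(-2)=160, L_yy(2)=-32, L_yy(3)=40.
Saddle points occur where the two diagonal entries have opposite signs: (-4, 2), (-2, -2), (-2, 3), (0, 2), (1, -2), (1, 3). Count: 6.

6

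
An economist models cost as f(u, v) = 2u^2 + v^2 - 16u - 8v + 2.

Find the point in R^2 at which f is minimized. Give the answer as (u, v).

f(u,v) separates as P(u) + Q(v) + 2, so its minimum is min P + min Q + 2.
P'(u) = 4u - 16 vanishes at u ∈ {4}; Q'(v) = 2v - 8 vanishes at v ∈ {4}.
Local minima of P (where P''>0): P(4)=-32. Local minima of Q: Q(4)=-16.
So the global minimum of f is P(4) + Q(4) + 2 = -32 − 16 + 2 = -46, attained at (4, 4).

(4, 4)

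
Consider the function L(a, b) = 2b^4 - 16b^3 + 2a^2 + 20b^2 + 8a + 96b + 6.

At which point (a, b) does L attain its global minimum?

L(a,b) separates as P(a) + Q(b) + 6, so its minimum is min P + min Q + 6.
P'(a) = 4a + 8 vanishes at a ∈ {-2}; Q'(b) = 8(b - 4)(b - 3)(b + 1) vanishes at b ∈ {-1, 3, 4}.
Local minima of P (where P''>0): P(-2)=-8. Local minima of Q: Q(-1)=-58, Q(4)=192.
So the global minimum of L is P(-2) + Q(-1) + 6 = -8 − 58 + 6 = -60, attained at (-2, -1).

(-2, -1)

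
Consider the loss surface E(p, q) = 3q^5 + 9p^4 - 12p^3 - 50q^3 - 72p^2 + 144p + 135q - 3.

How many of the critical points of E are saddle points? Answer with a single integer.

E separates as a function of p plus a function of q, so ∇E=0 decouples.
∂E/∂p = 36(p - 2)(p - 1)(p + 2) = 0 at p ∈ {-2, 1, 2}; ∂E/∂q = 15(q - 3)(q - 1)(q + 1)(q + 3) = 0 at q ∈ {-3, -1, 1, 3}.
The Hessian is diagonal: diag(E_pp, E_qq). Second derivatives: E_pp(-2)=432, E_pp(1)=-108, E_pp(2)=144; E_qq(-3)=-720, E_qq(-1)=240, E_qq(1)=-240, E_qq(3)=720.
Saddle points occur where the two diagonal entries have opposite signs: (-2, -3), (-2, 1), (1, -1), (1, 3), (2, -3), (2, 1). Count: 6.

6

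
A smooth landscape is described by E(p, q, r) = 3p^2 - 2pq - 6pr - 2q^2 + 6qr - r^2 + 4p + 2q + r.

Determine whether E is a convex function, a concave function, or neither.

E is quadratic, so its Hessian is the constant matrix H = [[6, -2, -6], [-2, -4, 6], [-6, 6, -2]].
Leading principal minors: 6, -28, 128.
Neither pattern holds ⇒ H is indefinite ⇒ neither convex nor concave.

neither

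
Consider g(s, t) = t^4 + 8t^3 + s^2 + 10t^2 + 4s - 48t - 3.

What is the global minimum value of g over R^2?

g(s,t) separates as P(s) + Q(t) − 3, so its minimum is min P + min Q − 3.
P'(s) = 2s + 4 vanishes at s ∈ {-2}; Q'(t) = 4(t - 1)(t + 3)(t + 4) vanishes at t ∈ {-4, -3, 1}.
Local minima of P (where P''>0): P(-2)=-4. Local minima of Q: Q(-4)=96, Q(1)=-29.
So the global minimum of g is P(-2) + Q(1) − 3 = -4 − 29 − 3 = -36, attained at (-2, 1).

-36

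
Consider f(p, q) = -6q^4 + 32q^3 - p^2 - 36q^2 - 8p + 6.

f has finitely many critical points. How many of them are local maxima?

2

f separates as a function of p plus a function of q, so ∇f=0 decouples.
∂f/∂p = -2(p + 4) = 0 at p ∈ {-4}; ∂f/∂q = -24q(q - 3)(q - 1) = 0 at q ∈ {0, 1, 3}.
The Hessian is diagonal: diag(f_pp, f_qq). Second derivatives: f_pp(-4)=-2; f_qq(0)=-72, f_qq(1)=48, f_qq(3)=-144.
Local maxima occur where both diagonal entries negative: (-4, 0), (-4, 3). Count: 2.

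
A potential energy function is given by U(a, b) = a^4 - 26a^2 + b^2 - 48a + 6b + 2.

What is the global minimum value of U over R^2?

U(a,b) separates as P(a) + Q(b) + 2, so its minimum is min P + min Q + 2.
P'(a) = 4(a - 4)(a + 1)(a + 3) vanishes at a ∈ {-3, -1, 4}; Q'(b) = 2b + 6 vanishes at b ∈ {-3}.
Local minima of P (where P''>0): P(-3)=-9, P(4)=-352. Local minima of Q: Q(-3)=-9.
So the global minimum of U is P(4) + Q(-3) + 2 = -352 − 9 + 2 = -359, attained at (4, -3).

-359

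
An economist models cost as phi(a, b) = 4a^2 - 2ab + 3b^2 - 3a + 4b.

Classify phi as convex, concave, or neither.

phi is quadratic, so its Hessian is the constant matrix H = [[8, -2], [-2, 6]].
det(H) = 44, tr(H) = 14.
det(H) > 0 and tr(H) > 0, so H is positive definite everywhere: convex.

convex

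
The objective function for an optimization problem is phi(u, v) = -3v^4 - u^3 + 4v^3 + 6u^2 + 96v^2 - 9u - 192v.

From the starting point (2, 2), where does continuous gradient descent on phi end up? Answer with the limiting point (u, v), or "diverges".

(1, 1)

phi is separable, so gradient descent decouples: u follows -∂phi/∂u, v follows -∂phi/∂v.
∂phi/∂u = -3(u - 3)(u - 1); at u=2 this is 3, so u decreases.
∂phi/∂v = -12(v - 4)(v - 1)(v + 4); at v=2 this is 144, so v decreases.
u converges to its nearest critical value 1 (a local min of the u-part); v converges to 1. The iterate converges to (1, 1).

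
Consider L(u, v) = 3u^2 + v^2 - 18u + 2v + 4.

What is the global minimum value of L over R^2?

L(u,v) separates as P(u) + Q(v) + 4, so its minimum is min P + min Q + 4.
P'(u) = 6u - 18 vanishes at u ∈ {3}; Q'(v) = 2v + 2 vanishes at v ∈ {-1}.
Local minima of P (where P''>0): P(3)=-27. Local minima of Q: Q(-1)=-1.
So the global minimum of L is P(3) + Q(-1) + 4 = -27 − 1 + 4 = -24, attained at (3, -1).

-24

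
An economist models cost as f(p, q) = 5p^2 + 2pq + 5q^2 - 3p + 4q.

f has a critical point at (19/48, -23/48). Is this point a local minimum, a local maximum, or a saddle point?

local minimum

The Hessian of f is constant: H = [[10, 2], [2, 10]].
det(H) = 10·10 − 2² = 96.
det(H) > 0 and tr(H) = 20 > 0, so H is positive definite and the point is a local minimum.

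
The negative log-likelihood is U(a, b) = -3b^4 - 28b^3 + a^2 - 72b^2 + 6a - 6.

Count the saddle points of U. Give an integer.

2

U separates as a function of a plus a function of b, so ∇U=0 decouples.
∂U/∂a = 2(a + 3) = 0 at a ∈ {-3}; ∂U/∂b = -12b(b + 3)(b + 4) = 0 at b ∈ {-4, -3, 0}.
The Hessian is diagonal: diag(U_aa, U_bb). Second derivatives: U_aa(-3)=2; U_bb(-4)=-48, U_bb(-3)=36, U_bb(0)=-144.
Saddle points occur where the two diagonal entries have opposite signs: (-3, -4), (-3, 0). Count: 2.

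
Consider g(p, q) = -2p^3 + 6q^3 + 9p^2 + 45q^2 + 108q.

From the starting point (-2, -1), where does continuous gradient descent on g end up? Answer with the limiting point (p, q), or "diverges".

(0, -2)

g is separable, so gradient descent decouples: p follows -∂g/∂p, q follows -∂g/∂q.
∂g/∂p = -6p(p - 3); at p=-2 this is -60, so p increases.
∂g/∂q = 18(q + 2)(q + 3); at q=-1 this is 36, so q decreases.
p converges to its nearest critical value 0 (a local min of the p-part); q converges to -2. The iterate converges to (0, -2).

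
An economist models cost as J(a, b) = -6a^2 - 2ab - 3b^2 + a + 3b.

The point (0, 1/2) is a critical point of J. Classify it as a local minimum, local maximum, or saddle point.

The Hessian of J is constant: H = [[-12, -2], [-2, -6]].
det(H) = (-12)·(-6) − (-2)² = 68.
det(H) > 0 and tr(H) = -18 < 0, so H is negative definite and the point is a local maximum.

local maximum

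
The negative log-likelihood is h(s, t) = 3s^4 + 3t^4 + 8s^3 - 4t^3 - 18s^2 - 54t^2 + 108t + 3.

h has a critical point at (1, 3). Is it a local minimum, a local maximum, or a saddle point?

The mixed partial ∂²h/∂s∂t is 0, so the Hessian at any point is diag(h_ss, h_tt) = diag(12(3s^2 + 4s - 3), 12(3t^2 - 2t - 9)).
At (1, 3): H = diag(48, 144).
Both eigenvalues are positive, so H is positive definite: a local minimum.

local minimum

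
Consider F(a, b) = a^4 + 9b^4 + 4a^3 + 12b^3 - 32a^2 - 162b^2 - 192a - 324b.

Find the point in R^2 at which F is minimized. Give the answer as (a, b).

F(a,b) separates as P(a) + Q(b), so its minimum is min P + min Q.
P'(a) = 4(a - 4)(a + 3)(a + 4) vanishes at a ∈ {-4, -3, 4}; Q'(b) = 36(b - 3)(b + 1)(b + 3) vanishes at b ∈ {-3, -1, 3}.
Local minima of P (where P''>0): P(-4)=256, P(4)=-768. Local minima of Q: Q(-3)=-81, Q(3)=-1377.
So the global minimum of F is P(4) + Q(3) = -768 − 1377 = -2145, attained at (4, 3).

(4, 3)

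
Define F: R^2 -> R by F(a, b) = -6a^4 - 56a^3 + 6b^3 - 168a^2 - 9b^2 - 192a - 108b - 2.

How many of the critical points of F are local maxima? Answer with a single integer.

2

F separates as a function of a plus a function of b, so ∇F=0 decouples.
∂F/∂a = -24(a + 1)(a + 2)(a + 4) = 0 at a ∈ {-4, -2, -1}; ∂F/∂b = 18(b - 3)(b + 2) = 0 at b ∈ {-2, 3}.
The Hessian is diagonal: diag(F_aa, F_bb). Second derivatives: F_aa(-4)=-144, F_aa(-2)=48, F_aa(-1)=-72; F_bb(-2)=-90, F_bb(3)=90.
Local maxima occur where both diagonal entries negative: (-4, -2), (-1, -2). Count: 2.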